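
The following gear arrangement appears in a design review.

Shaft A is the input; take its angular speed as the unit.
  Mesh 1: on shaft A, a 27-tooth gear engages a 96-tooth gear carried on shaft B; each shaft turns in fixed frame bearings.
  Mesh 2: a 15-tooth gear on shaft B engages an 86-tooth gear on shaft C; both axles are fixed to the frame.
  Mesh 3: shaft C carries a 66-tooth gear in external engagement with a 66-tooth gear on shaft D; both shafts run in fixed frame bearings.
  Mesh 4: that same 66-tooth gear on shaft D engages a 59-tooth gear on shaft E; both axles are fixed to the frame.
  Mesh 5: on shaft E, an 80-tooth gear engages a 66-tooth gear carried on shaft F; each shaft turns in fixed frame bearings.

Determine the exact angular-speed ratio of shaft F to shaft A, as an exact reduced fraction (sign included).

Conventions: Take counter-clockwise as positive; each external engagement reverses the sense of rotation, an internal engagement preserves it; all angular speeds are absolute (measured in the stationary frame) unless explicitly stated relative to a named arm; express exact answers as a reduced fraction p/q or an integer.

class = fixed-axis compound train [5 meshes; 5 ratios multiply, 5 sense flips]
mesh 1 [27T→96T]: running ratio 9/32, sense −
mesh 2 [15T→86T]: running ratio 135/2752, sense +
mesh 3 [66T→66T]: running ratio 135/2752, sense −
mesh 4 [66T→59T]: running ratio 4455/81184, sense +
mesh 5 [80T→66T]: running ratio 675/10148, sense −
ω_out/ω_in = -675/10148

-675/10148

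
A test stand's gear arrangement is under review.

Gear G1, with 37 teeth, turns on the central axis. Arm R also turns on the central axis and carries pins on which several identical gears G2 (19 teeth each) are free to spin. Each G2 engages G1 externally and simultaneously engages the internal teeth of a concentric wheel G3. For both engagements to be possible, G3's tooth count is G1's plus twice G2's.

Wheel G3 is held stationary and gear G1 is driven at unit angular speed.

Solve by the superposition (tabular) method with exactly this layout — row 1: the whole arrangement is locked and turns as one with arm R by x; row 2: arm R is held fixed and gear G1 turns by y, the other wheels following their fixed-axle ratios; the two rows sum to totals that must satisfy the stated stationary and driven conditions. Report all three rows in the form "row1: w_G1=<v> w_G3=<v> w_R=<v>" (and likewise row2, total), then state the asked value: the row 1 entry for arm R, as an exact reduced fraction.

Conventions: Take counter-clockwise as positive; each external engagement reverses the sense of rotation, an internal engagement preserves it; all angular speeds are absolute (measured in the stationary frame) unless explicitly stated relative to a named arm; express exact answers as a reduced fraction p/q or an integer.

class = planetary set [G3 = 37+2·19 = 75; Willis about the carrier]
row 1: whole set turns with the arm by x
row 2: sun turns y, ring = −(37/75)·y, arm 0
boundary: total ω_ring = x − (37/75)·y = 0 and total ω_sun = x + y = 1  ⇒  y = 75/112, x = 37/112
row 2 ring = −(37/75)·75/112 = -37/112
totals (row 1 + row 2): sun 37/112 + 75/112 = 1, ring 37/112 + (-37/112) = 0, arm 37/112 + 0 = 37/112
asked cell (row1, arm) = 37/112

row1: w_G1=37/112 w_G3=37/112 w_R=37/112
row2: w_G1=75/112 w_G3=-37/112 w_R=0
total: w_G1=1 w_G3=0 w_R=37/112
asked value: 37/112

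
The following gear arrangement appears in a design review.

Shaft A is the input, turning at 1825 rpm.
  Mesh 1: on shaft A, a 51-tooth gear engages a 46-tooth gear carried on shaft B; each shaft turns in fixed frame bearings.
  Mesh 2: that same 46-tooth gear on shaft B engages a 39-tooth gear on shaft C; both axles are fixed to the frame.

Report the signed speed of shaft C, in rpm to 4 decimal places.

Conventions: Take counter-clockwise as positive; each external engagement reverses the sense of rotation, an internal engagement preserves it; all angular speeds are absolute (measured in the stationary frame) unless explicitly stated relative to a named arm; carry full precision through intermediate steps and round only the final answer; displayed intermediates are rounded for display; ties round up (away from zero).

+2386.5385 rpm

recognized (3 fixed axles, 2 meshes): fixed-axis compound train
mesh 1 [51T→46T]: ω = 1825.0000×51/46 = 2023.3696 rpm, sense flips to −
mesh 2 [46T→39T]: ω = 2023.3696×46/39 = 2386.5385 rpm, sense flips to +
signed output speed = +2386.5385 rpm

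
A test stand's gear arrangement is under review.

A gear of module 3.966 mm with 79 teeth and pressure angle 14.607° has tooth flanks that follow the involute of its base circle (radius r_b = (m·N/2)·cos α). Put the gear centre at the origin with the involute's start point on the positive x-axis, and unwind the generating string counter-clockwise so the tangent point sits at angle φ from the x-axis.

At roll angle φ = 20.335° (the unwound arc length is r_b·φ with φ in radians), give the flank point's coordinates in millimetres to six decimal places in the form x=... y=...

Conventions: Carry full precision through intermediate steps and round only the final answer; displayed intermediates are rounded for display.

x=160.842620 y=2.230714

single-mesh involute tooth geometry (79T wheel at module 3.966)
pitch radius r_p = m·N/2 = 3.966·79/2 = 156.657000
base radius r_b = r_p·cos α = 156.657000·cos 14.607° = 151.593590
roll angle φ = 20.335° = 0.35491270 rad
x = r_b·(cos φ + φ·sin φ) = 160.842620
y = r_b·(sin φ − φ·cos φ) = 2.230714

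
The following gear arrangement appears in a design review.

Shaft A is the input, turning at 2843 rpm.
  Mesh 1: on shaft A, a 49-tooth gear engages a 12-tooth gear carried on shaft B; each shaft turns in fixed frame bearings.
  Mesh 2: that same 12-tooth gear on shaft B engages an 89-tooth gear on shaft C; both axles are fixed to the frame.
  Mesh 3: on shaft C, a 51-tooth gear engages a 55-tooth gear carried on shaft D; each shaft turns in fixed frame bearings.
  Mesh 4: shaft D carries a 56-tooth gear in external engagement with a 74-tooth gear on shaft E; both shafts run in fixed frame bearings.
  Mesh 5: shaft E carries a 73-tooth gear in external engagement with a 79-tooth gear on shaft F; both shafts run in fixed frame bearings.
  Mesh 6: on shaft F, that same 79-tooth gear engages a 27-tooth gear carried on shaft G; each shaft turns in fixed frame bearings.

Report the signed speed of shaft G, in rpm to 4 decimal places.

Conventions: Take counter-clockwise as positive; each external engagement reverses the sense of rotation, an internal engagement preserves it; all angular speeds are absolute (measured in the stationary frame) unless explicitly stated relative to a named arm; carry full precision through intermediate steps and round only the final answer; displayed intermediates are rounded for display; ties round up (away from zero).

+2969.6538 rpm

class = fixed-axis compound train [6 meshes; 6 ratios multiply, 6 sense flips]
mesh 1 [49T→12T]: ω = 2843.0000×49/12 = 11608.9167 rpm, sense flips to −
mesh 2 [12T→89T]: ω = 11608.9167×12/89 = 1565.2472 rpm, sense flips to +
mesh 3 [51T→55T]: ω = 1565.2472×51/55 = 1451.4110 rpm, sense flips to −
mesh 4 [56T→74T]: ω = 1451.4110×56/74 = 1098.3651 rpm, sense flips to +
mesh 5 [73T→79T]: ω = 1098.3651×73/79 = 1014.9450 rpm, sense flips to −
mesh 6 [79T→27T]: ω = 1014.9450×79/27 = 2969.6538 rpm, sense flips to +
signed output speed = +2969.6538 rpm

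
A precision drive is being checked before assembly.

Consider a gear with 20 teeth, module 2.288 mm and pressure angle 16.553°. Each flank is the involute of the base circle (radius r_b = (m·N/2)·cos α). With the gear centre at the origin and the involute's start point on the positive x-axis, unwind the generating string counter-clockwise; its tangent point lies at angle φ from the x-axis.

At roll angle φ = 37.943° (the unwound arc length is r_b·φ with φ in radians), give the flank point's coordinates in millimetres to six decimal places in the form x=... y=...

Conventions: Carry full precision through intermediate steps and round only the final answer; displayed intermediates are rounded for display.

class = single-mesh tooth geometry [base-circle involute, m = 2.288, 20T]
pitch radius r_p = m·N/2 = 2.288·20/2 = 22.880000
base radius r_b = r_p·cos α = 22.880000·cos 16.553° = 21.931775
roll angle φ = 37.943° = 0.66223028 rad
x = r_b·(cos φ + φ·sin φ) = 26.226305
y = r_b·(sin φ − φ·cos φ) = 2.031481

x=26.226305 y=2.031481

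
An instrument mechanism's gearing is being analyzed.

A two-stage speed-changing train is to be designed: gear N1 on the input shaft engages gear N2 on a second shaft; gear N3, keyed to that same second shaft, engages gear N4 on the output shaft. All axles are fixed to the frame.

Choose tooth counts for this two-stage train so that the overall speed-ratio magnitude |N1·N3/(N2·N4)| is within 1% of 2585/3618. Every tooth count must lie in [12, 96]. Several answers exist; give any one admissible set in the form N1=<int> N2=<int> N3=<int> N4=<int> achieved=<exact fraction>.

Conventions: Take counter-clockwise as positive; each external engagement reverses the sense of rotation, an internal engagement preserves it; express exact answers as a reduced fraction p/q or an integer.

N1=47 N2=54 N3=55 N4=67 achieved=2585/3618

2-stage fixed-axis compound train for ratio 2585/3618
target = 2585/3618 in lowest terms: an exact hit needs N1·N3 = k·2585 and N2·N4 = k·3618 for one integer k, every count in [12, 96]; additionally prefer no 1:1 stage (N1 ≠ N2, N3 ≠ N4)
k = 1: N1·N3 = 2585 = 47·55, N2·N4 = 3618 = 54·67
achieved = 47·55/(54·67) = 2585/3618; |achieved − target| = 0 ≤ 517/72360 ✓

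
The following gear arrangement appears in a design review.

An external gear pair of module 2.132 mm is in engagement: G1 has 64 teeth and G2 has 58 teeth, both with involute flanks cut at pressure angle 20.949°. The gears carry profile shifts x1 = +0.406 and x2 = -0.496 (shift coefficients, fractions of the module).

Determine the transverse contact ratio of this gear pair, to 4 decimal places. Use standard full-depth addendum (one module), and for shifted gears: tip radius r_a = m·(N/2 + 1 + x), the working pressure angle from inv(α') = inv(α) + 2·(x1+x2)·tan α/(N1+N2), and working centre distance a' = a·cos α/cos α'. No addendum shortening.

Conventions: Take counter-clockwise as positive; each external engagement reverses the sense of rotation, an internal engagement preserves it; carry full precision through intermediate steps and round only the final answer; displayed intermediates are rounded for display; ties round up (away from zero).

1.7306

class = single-mesh tooth geometry [involute pair 64T × 58T, m = 2.132]
base radii: r_b1 = 63.714329, r_b2 = 57.741110
tip radii: r_a1 = 71.221592, r_a2 = 62.902528
inv(α') = inv(20.949°) + 2·(+0.406-0.496)·tan α/(64+58) = 0.01664923  ⇒  α' = 20.72560°
a' = a·cos α / cos α' = 130.0520·cos 20.949°/cos 20.72560° = 129.859140
action lengths: √(r_a1²−r_b1²) = 31.827653, √(r_a2²−r_b2²) = 24.953802
base pitch p_b = π·m·cos α = 6.255140
CR = (31.827653 + 24.953802 − 129.859140·sin 20.72560°)/6.255140 = 1.730617
contact ratio ≈ 1.7306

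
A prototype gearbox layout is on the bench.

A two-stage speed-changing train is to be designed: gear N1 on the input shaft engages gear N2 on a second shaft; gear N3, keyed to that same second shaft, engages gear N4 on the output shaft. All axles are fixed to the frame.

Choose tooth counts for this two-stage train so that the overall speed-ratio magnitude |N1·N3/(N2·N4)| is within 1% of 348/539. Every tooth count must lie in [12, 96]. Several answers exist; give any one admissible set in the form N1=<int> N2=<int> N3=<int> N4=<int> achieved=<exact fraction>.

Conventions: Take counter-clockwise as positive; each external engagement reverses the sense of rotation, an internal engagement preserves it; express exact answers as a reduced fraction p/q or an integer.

2-stage fixed-axis compound train for ratio 348/539
target = 348/539 in lowest terms: an exact hit needs N1·N3 = k·348 and N2·N4 = k·539 for one integer k, every count in [12, 96]; additionally prefer no 1:1 stage (N1 ≠ N2, N3 ≠ N4)
k = 1: no 1:1-free in-range split of k·348 and k·539 into factor pairs; take k = 2
k = 2: N1·N3 = 696 = 12·58, N2·N4 = 1078 = 14·77
achieved = 12·58/(14·77) = 348/539; |achieved − target| = 0 ≤ 87/13475 ✓

N1=12 N2=14 N3=58 N4=77 achieved=348/539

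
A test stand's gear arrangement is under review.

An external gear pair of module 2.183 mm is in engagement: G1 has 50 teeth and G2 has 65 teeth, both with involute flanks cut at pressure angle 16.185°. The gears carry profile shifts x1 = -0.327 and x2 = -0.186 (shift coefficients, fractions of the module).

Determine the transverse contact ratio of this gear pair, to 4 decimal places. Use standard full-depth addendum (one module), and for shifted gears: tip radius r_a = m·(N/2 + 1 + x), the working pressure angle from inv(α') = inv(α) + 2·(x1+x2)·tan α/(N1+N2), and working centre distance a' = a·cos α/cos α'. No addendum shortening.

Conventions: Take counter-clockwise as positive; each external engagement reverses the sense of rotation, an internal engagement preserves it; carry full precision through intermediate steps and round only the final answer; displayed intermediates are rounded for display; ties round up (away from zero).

recognized (one external pair, fixed centres): single-mesh tooth geometry, m = 2.183, N1 = 50, N2 = 65
base radii: r_b1 = 52.412012, r_b2 = 68.135616
tip radii: r_a1 = 56.044159, r_a2 = 72.724462
inv(α') = inv(16.185°) + 2·(-0.327-0.186)·tan α/(50+65) = 0.00517197  ⇒  α' = 14.17294°
a' = a·cos α / cos α' = 125.5225·cos 16.185°/cos 14.17294° = 124.332164
action lengths: √(r_a1²−r_b1²) = 19.847638, √(r_a2²−r_b2²) = 25.424107
base pitch p_b = π·m·cos α = 6.586288
CR = (19.847638 + 25.424107 − 124.332164·sin 14.17294°)/6.586288 = 2.251507
contact ratio ≈ 2.2515

2.2515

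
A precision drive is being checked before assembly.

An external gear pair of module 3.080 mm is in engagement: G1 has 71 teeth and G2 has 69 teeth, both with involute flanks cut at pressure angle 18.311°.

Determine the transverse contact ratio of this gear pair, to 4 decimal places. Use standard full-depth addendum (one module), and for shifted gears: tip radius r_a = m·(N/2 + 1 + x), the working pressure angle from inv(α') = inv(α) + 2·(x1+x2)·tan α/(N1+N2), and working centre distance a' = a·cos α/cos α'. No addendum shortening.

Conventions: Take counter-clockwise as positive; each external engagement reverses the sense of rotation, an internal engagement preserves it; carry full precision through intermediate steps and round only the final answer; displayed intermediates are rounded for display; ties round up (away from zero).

1.9159

single-mesh involute tooth geometry (71T engaging 69T at module 3.080)
base radii: r_b1 = 103.803589, r_b2 = 100.879544
tip radii: r_a1 = 112.420000, r_a2 = 109.340000
no profile shift: α' = α, a' = a
action lengths: √(r_a1²−r_b1²) = 43.163311, √(r_a2²−r_b2²) = 42.172897
base pitch p_b = π·m·cos α = 9.186157
CR = (43.163311 + 42.172897 − 215.600000·sin 18.31100°)/9.186157 = 1.915941
contact ratio ≈ 1.9159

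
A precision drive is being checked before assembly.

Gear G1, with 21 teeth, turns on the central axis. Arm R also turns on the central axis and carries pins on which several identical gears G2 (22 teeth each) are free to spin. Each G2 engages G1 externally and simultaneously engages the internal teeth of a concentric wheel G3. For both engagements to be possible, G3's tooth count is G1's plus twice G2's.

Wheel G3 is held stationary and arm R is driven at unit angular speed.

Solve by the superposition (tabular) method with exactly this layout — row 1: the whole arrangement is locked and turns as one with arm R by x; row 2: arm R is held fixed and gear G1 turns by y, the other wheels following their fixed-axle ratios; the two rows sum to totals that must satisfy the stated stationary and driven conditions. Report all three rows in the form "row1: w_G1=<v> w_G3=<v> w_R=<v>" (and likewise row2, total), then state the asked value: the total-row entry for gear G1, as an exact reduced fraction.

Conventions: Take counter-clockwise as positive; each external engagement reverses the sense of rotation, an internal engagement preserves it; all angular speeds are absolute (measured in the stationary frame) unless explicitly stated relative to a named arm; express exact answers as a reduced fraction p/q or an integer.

recognized (axles ride arm R): planetary set, 21/22/65 teeth
superposition row 1 [locked train]: every member turns x
row 2 (arm held, sun turns y): ω_ring = −(21/65)·y, ω_arm = 0
boundary: total ω_ring = x − (21/65)·y = 0 and total ω_arm = x = 1  ⇒  y = 65/21, x = 1
row 2 ring = −(21/65)·65/21 = -1
totals (row 1 + row 2): sun 1 + 65/21 = 86/21, ring 1 + (-1) = 0, arm 1 + 0 = 1
asked cell (total, sun) = 86/21

row1: w_G1=1 w_G3=1 w_R=1
row2: w_G1=65/21 w_G3=-1 w_R=0
total: w_G1=86/21 w_G3=0 w_R=1
asked value: 86/21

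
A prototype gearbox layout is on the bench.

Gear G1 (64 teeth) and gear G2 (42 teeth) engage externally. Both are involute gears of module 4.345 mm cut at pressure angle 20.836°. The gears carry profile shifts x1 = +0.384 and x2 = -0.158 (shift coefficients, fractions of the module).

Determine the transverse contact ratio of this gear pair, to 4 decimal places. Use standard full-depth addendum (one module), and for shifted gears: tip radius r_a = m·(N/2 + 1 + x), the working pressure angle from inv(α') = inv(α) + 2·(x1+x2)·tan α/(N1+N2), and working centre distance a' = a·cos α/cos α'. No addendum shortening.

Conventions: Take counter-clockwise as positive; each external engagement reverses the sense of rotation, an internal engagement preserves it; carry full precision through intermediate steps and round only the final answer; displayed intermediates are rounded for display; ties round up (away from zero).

single-mesh involute tooth geometry (64T engaging 42T at module 4.345)
base radii: r_b1 = 129.947114, r_b2 = 85.277793
tip radii: r_a1 = 145.053480, r_a2 = 94.903490
inv(α') = inv(20.836°) + 2·(+0.384-0.158)·tan α/(64+42) = 0.01854958  ⇒  α' = 21.45740°
a' = a·cos α / cos α' = 230.2850·cos 20.836°/cos 21.45740° = 231.253111
action lengths: √(r_a1²−r_b1²) = 64.453547, √(r_a2²−r_b2²) = 41.645773
base pitch p_b = π·m·cos α = 12.757528
CR = (64.453547 + 41.645773 − 231.253111·sin 21.45740°)/12.757528 = 1.685652
contact ratio ≈ 1.6857

1.6857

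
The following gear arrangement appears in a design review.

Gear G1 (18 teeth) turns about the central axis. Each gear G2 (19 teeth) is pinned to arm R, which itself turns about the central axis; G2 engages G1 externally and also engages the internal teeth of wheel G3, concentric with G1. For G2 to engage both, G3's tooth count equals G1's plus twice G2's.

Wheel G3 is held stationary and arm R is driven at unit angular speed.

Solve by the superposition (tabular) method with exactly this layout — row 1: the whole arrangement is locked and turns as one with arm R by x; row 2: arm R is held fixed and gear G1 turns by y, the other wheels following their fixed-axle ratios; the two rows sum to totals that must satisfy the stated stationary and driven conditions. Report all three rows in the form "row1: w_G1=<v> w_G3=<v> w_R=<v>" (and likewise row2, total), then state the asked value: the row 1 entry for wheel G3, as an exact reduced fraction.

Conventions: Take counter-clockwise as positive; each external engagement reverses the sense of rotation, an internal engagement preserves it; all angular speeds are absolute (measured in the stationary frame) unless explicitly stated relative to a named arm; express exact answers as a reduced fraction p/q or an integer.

planetary set (18T centre, 19T on arm, 56T internal) — Willis relation
row 1: whole set turns with the arm by x
superposition row 2 [arm held]: sun y, ring −(18/56)·y, arm 0
boundary: total ω_ring = x − (18/56)·y = 0 and total ω_arm = x = 1  ⇒  y = 28/9, x = 1
row 2 ring = −(18/56)·28/9 = -1
totals (row 1 + row 2): sun 1 + 28/9 = 37/9, ring 1 + (-1) = 0, arm 1 + 0 = 1
asked cell (row1, ring) = 1

row1: w_G1=1 w_G3=1 w_R=1
row2: w_G1=28/9 w_G3=-1 w_R=0
total: w_G1=37/9 w_G3=0 w_R=1
asked value: 1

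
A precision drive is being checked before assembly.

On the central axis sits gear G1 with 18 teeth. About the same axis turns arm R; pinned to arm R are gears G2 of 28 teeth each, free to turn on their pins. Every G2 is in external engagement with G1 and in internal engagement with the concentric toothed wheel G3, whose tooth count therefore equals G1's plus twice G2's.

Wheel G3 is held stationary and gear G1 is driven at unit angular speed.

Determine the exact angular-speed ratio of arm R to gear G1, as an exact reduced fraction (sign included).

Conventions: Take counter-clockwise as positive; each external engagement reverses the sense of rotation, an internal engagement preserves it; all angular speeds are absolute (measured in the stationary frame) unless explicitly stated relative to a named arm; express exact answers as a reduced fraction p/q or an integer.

recognized (axles ride arm R): planetary set, 18/28/74 teeth
ring teeth: 18 + 2·28 = 74
18(ω_sun−ω_arm) = −74(ω_ring−ω_arm),  ω_ring = 0, ω_sun = 1
18(1−ω_arm) = −74(0−ω_arm)  ⇒  92·ω_arm = 18  ⇒  ω_arm = 9/46
ω_out/ω_in = 9/46

9/46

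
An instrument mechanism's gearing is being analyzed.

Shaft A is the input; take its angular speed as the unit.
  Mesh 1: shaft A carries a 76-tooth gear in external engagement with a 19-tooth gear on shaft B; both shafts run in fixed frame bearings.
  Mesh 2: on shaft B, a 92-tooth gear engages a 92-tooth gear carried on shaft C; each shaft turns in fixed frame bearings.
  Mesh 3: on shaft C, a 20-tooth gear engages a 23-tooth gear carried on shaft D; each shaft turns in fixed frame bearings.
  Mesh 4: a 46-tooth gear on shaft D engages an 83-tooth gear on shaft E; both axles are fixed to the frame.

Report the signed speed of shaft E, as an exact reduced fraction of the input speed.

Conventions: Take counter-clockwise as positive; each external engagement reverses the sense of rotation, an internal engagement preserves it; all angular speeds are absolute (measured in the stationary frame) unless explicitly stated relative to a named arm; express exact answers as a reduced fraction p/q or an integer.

4-mesh fixed-axis compound train (all bearings frame-fixed)
mesh 1 [76T→19T]: |ω|/ω_in = 1×76/19 = 4, sense flips to −
mesh 2 [92T→92T]: |ω|/ω_in = 4×92/92 = 4, sense flips to +
mesh 3 [20T→23T]: |ω|/ω_in = 4×20/23 = 80/23, sense flips to −
mesh 4 [46T→83T]: |ω|/ω_in = (80/23)×46/83 = 160/83, sense flips to +
signed output speed (× input speed) = 160/83

160/83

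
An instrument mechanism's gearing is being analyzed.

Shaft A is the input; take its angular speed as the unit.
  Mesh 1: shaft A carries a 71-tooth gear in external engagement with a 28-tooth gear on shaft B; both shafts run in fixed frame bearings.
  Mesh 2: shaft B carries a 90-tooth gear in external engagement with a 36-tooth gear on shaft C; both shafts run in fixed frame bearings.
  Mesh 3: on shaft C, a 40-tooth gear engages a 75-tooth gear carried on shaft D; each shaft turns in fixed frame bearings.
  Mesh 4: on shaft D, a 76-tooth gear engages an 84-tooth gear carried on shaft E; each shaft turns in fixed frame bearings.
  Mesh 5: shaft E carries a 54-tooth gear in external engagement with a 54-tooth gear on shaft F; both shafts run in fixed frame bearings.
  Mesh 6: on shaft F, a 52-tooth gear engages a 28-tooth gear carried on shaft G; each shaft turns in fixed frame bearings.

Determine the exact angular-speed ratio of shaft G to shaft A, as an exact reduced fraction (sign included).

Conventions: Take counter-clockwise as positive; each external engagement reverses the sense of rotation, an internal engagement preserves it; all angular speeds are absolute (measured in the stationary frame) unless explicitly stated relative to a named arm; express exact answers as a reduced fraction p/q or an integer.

17537/3087

class = fixed-axis compound train [6 meshes; 6 ratios multiply, 6 sense flips]
mesh 1 [71T→28T]: running ratio 71/28, sense −
mesh 2 [90T→36T]: running ratio 355/56, sense +
mesh 3 [40T→75T]: running ratio 71/21, sense −
mesh 4 [76T→84T]: running ratio 1349/441, sense +
mesh 5 [54T→54T]: running ratio 1349/441, sense −
mesh 6 [52T→28T]: running ratio 17537/3087, sense +
ω_out/ω_in = 17537/3087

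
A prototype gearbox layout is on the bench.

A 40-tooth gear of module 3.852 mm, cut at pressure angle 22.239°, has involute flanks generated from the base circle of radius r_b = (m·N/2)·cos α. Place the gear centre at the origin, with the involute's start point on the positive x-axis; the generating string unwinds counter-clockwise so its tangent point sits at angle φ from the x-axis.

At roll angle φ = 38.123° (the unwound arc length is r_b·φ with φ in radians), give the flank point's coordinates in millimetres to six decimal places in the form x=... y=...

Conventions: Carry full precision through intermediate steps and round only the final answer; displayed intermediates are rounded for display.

single-mesh involute tooth geometry (40T wheel at module 3.852)
pitch radius r_p = m·N/2 = 3.852·40/2 = 77.040000
base radius r_b = r_p·cos α = 77.040000·cos 22.239° = 71.309240
roll angle φ = 38.123° = 0.66537187 rad
x = r_b·(cos φ + φ·sin φ) = 85.389658
y = r_b·(sin φ − φ·cos φ) = 6.696804

x=85.389658 y=6.696804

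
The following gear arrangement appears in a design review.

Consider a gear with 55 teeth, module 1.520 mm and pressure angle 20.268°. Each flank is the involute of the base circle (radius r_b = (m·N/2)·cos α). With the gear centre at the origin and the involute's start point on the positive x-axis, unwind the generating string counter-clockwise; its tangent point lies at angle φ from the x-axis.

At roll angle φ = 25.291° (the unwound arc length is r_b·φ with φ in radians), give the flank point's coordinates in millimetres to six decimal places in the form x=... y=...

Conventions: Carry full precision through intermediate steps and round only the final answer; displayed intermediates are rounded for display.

class = single-mesh tooth geometry [base-circle involute, m = 1.520, 55T]
pitch radius r_p = m·N/2 = 1.520·55/2 = 41.800000
base radius r_b = r_p·cos α = 41.800000·cos 20.268° = 39.211851
roll angle φ = 25.291° = 0.44141122 rad
x = r_b·(cos φ + φ·sin φ) = 42.847869
y = r_b·(sin φ − φ·cos φ) = 1.102403

x=42.847869 y=1.102403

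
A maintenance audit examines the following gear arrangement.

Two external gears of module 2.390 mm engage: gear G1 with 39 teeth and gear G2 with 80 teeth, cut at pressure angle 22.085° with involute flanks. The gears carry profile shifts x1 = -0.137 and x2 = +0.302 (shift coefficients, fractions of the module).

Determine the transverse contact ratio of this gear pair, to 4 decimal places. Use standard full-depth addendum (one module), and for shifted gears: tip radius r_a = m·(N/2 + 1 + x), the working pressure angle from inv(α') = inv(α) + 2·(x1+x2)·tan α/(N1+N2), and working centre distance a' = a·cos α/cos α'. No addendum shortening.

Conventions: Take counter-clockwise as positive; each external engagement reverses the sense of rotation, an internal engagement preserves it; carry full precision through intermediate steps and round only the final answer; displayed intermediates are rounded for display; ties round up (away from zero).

1.6517

class = single-mesh tooth geometry [involute pair 39T × 80T, m = 2.390]
base radii: r_b1 = 43.185456, r_b2 = 88.585550
tip radii: r_a1 = 48.667570, r_a2 = 98.711780
inv(α') = inv(22.085°) + 2·(-0.137+0.302)·tan α/(39+80) = 0.02142219  ⇒  α' = 22.46913°
a' = a·cos α / cos α' = 142.2050·cos 22.085°/cos 22.46913° = 142.596110
action lengths: √(r_a1²−r_b1²) = 22.439893, √(r_a2²−r_b2²) = 43.550153
base pitch p_b = π·m·cos α = 6.957493
CR = (22.439893 + 43.550153 − 142.596110·sin 22.46913°)/6.957493 = 1.651724
contact ratio ≈ 1.6517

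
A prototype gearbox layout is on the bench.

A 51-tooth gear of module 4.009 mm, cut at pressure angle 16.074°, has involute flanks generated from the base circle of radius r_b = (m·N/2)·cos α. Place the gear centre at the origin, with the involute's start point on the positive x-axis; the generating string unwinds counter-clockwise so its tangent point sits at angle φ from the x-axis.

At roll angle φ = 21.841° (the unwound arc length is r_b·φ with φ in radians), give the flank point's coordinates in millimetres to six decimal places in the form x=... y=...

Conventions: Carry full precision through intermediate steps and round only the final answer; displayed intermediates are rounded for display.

x=105.112811 y=1.787562

class = single-mesh tooth geometry [base-circle involute, m = 4.009, 51T]
pitch radius r_p = m·N/2 = 4.009·51/2 = 102.229500
base radius r_b = r_p·cos α = 102.229500·cos 16.074° = 98.232827
roll angle φ = 21.841° = 0.38119736 rad
x = r_b·(cos φ + φ·sin φ) = 105.112811
y = r_b·(sin φ − φ·cos φ) = 1.787562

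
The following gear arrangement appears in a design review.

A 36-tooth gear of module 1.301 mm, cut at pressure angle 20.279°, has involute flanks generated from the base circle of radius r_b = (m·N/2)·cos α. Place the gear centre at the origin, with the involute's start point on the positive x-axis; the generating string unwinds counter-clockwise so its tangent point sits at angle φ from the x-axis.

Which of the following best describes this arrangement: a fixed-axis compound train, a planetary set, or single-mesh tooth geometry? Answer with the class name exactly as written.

single-mesh tooth geometry

class = single-mesh tooth geometry [base-circle involute, m = 1.301, 36T]
classification: single-mesh tooth geometry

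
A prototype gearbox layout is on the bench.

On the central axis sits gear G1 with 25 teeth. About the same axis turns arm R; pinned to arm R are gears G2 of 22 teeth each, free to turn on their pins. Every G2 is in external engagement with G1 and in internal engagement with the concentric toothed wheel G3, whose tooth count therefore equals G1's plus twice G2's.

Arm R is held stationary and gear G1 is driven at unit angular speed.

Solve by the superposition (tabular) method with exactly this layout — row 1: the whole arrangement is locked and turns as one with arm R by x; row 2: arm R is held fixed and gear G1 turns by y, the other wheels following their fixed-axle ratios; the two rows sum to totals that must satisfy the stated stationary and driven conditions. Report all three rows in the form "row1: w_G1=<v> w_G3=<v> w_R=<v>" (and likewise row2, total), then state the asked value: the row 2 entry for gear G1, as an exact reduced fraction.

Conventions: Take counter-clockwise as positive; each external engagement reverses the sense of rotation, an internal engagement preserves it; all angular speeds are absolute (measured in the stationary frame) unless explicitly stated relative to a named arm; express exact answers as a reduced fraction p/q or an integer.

row1: w_G1=0 w_G3=0 w_R=0
row2: w_G1=1 w_G3=-25/69 w_R=0
total: w_G1=1 w_G3=-25/69 w_R=0
asked value: 1

planetary set (25T centre, 22T on arm, 69T internal) — Willis relation
superposition row 1 [locked train]: every member turns x
row 2 — arm fixed, fixed-axis ratios: sun y, ring −(25/69)·y, arm 0
boundary: total ω_arm = x = 0 and total ω_sun = x + y = 1  ⇒  y = 1, x = 0
row 2 ring = −(25/69)·1 = -25/69
totals (row 1 + row 2): sun 0 + 1 = 1, ring 0 + (-25/69) = -25/69, arm 0 + 0 = 0
asked cell (row2, sun) = 1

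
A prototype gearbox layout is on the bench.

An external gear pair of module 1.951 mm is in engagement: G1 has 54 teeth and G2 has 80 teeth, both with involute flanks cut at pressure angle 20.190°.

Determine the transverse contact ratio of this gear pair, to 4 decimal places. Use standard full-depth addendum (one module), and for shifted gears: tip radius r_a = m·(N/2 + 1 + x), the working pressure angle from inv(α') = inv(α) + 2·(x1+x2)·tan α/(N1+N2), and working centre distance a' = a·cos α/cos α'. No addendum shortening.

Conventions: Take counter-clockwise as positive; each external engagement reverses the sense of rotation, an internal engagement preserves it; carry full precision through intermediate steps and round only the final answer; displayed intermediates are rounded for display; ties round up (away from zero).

single-mesh involute tooth geometry (54T engaging 80T at module 1.951)
base radii: r_b1 = 49.440171, r_b2 = 73.244698
tip radii: r_a1 = 54.628000, r_a2 = 79.991000
no profile shift: α' = α, a' = a
action lengths: √(r_a1²−r_b1²) = 23.235488, √(r_a2²−r_b2²) = 32.152362
base pitch p_b = π·m·cos α = 5.752625
CR = (23.235488 + 32.152362 − 130.717000·sin 20.19000°)/5.752625 = 1.785779
contact ratio ≈ 1.7858

1.7858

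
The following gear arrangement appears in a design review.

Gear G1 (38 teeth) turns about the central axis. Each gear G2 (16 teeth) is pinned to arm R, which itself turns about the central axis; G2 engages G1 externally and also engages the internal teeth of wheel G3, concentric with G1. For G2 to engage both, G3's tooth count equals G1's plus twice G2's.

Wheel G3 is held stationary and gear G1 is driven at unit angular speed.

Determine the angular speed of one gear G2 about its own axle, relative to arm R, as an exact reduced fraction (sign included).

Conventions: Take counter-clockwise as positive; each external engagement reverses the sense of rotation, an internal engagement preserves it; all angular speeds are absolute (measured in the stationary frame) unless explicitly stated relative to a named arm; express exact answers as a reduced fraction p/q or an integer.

recognized (axles ride arm R): planetary set, 38/16/70 teeth
ring teeth: 38 + 2·16 = 70
38(ω_sun−ω_arm) = −70(ω_ring−ω_arm),  ω_ring = 0, ω_sun = 1
38(1−ω_arm) = −70(0−ω_arm)  ⇒  108·ω_arm = 38  ⇒  ω_arm = 19/54
sun–planet mesh: 38·(1−19/54) = −16·(ω_p−ω_arm)  ⇒  ω_p−ω_arm = -665/432
exact speed ratio = -665/432

-665/432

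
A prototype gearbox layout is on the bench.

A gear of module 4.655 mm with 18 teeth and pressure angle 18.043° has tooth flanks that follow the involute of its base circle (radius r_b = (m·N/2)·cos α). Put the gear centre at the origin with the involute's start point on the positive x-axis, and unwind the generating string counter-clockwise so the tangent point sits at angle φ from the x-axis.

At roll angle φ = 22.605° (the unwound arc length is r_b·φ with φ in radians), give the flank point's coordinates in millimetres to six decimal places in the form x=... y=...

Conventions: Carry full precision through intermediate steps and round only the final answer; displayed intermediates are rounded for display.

class = single-mesh tooth geometry [base-circle involute, m = 4.655, 18T]
pitch radius r_p = m·N/2 = 4.655·18/2 = 41.895000
base radius r_b = r_p·cos α = 41.895000·cos 18.043° = 39.834785
roll angle φ = 22.605° = 0.39453168 rad
x = r_b·(cos φ + φ·sin φ) = 42.815429
y = r_b·(sin φ − φ·cos φ) = 0.802808

x=42.815429 y=0.802808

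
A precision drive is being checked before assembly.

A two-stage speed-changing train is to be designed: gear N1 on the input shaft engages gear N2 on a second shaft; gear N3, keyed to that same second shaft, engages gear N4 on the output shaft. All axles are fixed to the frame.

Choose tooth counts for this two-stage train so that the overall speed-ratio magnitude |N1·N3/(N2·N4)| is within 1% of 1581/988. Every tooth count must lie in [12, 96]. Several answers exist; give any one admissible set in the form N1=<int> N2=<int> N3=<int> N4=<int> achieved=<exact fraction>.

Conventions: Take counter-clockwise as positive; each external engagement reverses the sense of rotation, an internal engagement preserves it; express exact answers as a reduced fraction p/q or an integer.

class = fixed-axis compound train [2-stage, 1581/988 wanted]
target = 1581/988 in lowest terms: an exact hit needs N1·N3 = k·1581 and N2·N4 = k·988 for one integer k, every count in [12, 96]; additionally prefer no 1:1 stage (N1 ≠ N2, N3 ≠ N4)
k = 1: N1·N3 = 1581 = 17·93, N2·N4 = 988 = 13·76
achieved = 17·93/(13·76) = 1581/988; |achieved − target| = 0 ≤ 1581/98800 ✓

N1=17 N2=13 N3=93 N4=76 achieved=1581/988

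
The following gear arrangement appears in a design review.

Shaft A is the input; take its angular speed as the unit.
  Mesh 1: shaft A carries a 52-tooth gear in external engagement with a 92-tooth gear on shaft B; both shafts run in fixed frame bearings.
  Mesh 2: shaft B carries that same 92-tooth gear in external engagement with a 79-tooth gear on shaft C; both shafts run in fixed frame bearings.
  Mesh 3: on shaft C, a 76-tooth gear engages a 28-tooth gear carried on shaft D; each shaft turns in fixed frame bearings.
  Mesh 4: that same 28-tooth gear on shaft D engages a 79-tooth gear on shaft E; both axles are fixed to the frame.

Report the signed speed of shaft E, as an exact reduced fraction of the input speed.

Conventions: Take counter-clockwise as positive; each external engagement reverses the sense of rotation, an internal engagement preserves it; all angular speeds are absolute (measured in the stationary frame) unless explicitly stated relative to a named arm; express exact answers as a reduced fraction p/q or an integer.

3952/6241

4-mesh fixed-axis compound train (all bearings frame-fixed)
mesh 1 [52T→92T]: |ω|/ω_in = 1×52/92 = 13/23, sense flips to −
mesh 2 [92T→79T]: |ω|/ω_in = (13/23)×92/79 = 52/79, sense flips to +
mesh 3 [76T→28T]: |ω|/ω_in = (52/79)×76/28 = 988/553, sense flips to −
mesh 4 [28T→79T]: |ω|/ω_in = (988/553)×28/79 = 3952/6241, sense flips to +
signed output speed (× input speed) = 3952/6241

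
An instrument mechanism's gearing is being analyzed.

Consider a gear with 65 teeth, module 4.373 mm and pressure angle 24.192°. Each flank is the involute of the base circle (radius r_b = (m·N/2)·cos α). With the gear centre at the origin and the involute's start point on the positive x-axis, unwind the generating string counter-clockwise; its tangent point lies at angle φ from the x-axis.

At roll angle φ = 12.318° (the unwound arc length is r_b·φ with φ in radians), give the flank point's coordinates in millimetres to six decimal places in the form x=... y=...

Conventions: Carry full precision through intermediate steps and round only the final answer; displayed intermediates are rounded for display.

single-mesh involute tooth geometry (65T wheel at module 4.373)
pitch radius r_p = m·N/2 = 4.373·65/2 = 142.122500
base radius r_b = r_p·cos α = 142.122500·cos 24.192° = 129.640924
roll angle φ = 12.318° = 0.21498966 rad
x = r_b·(cos φ + φ·sin φ) = 132.602431
y = r_b·(sin φ − φ·cos φ) = 0.427430

x=132.602431 y=0.427430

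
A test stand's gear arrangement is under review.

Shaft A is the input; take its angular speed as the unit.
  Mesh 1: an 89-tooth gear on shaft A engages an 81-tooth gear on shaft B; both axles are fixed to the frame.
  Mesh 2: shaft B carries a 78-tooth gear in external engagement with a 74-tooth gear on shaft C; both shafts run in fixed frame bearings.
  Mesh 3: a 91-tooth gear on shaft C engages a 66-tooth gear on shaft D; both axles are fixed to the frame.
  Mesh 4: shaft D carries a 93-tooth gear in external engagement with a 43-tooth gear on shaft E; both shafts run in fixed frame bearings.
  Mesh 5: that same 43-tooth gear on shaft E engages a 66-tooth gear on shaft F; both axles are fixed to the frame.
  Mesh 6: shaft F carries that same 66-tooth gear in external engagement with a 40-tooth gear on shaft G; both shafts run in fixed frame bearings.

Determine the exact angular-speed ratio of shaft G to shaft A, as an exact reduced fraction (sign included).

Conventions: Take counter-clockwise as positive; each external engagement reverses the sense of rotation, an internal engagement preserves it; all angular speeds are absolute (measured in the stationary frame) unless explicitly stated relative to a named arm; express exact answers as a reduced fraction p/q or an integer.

3263897/879120

class = fixed-axis compound train [6 meshes; 6 ratios multiply, 6 sense flips]
mesh 1 [89T→81T]: running ratio 89/81, sense −
mesh 2 [78T→74T]: running ratio 1157/999, sense +
mesh 3 [91T→66T]: running ratio 105287/65934, sense −
mesh 4 [93T→43T]: running ratio 3263897/945054, sense +
mesh 5 [43T→66T]: running ratio 3263897/1450548, sense −
mesh 6 [66T→40T]: running ratio 3263897/879120, sense +
ω_out/ω_in = 3263897/879120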